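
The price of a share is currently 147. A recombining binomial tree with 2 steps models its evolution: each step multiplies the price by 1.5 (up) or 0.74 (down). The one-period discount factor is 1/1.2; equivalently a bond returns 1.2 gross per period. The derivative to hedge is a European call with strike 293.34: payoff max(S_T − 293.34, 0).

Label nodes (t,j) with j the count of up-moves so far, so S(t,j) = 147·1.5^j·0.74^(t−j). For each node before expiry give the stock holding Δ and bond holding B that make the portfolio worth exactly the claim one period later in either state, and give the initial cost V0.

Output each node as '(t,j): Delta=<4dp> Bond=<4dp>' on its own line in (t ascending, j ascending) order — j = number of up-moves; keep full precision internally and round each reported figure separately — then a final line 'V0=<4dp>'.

Risk-neutral probability p* = (R−d)/(u−d) = (1.2−0.74)/(1.5−0.74) = 0.6053.
At expiry t=2: V(2,0)=0.0000, V(2,1)=0.0000, V(2,2)=37.4100
(1,0): S=108.7800. Δ = (V_up−V_dn)/(S_up−S_dn) = (0.0000−0.0000)/(163.1700−80.4972) = 0.0000. V = [p*·0.0000 + (1−p*)·0.0000]/1.2 = 0.0000. B = V − Δ·S = 0.0000.
(1,1): S=220.5000. Δ = (V_up−V_dn)/(S_up−S_dn) = (37.4100−0.0000)/(330.7500−163.1700) = 0.2232. V = [p*·37.4100 + (1−p*)·0.0000]/1.2 = 18.8691. B = V − Δ·S = -30.3546.
(0,0): S=147.0000. Δ = (V_up−V_dn)/(S_up−S_dn) = (18.8691−0.0000)/(220.5000−108.7800) = 0.1689. V = [p*·18.8691 + (1−p*)·0.0000]/1.2 = 9.5173. B = V − Δ·S = -15.3104.
The time-0 hedge costs 9.5173, which is the no-arbitrage price.

(0,0): Delta=0.1689 Bond=-15.3104
(1,0): Delta=0.0000 Bond=0.0000
(1,1): Delta=0.2232 Bond=-30.3546
V0=9.5173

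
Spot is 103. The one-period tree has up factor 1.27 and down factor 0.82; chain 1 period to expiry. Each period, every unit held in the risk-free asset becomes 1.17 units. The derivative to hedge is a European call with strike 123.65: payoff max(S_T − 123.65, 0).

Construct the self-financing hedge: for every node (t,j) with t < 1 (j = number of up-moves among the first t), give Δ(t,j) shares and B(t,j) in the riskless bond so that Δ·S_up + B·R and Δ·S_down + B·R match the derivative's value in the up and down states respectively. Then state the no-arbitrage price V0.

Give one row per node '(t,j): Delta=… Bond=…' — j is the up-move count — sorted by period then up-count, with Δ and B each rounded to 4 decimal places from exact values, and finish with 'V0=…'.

(0,0): Delta=0.1545 Bond=-11.1514
V0=4.7597

The replicating-portfolio and risk-neutral prices coincide; use p* = (1.17−0.82)/(1.27−0.82) = 0.7778 for the latter.
Payoff layer (t=1): V(1,0)=0.0000, V(1,1)=7.1600
Node (0,0) S=103.0000: V=(p*·7.1600+(1−p*)·0.0000)/1.17=4.7597; Δ=(7.1600−0.0000)/(130.8100−84.4600)=0.1545; B=V−Δ·S=-11.1514
Check: Δ(0,0)·S0 + B(0,0) = 4.7597 = V0.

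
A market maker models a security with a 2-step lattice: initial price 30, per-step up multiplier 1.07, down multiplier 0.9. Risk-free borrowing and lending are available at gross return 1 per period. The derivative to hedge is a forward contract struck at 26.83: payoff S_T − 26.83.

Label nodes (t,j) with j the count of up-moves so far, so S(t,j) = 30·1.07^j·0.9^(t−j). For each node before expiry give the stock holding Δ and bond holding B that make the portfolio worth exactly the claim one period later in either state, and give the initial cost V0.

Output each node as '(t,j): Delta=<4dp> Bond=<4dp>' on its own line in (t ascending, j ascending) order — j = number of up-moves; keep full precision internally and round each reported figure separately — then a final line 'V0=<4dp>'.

(0,0): Delta=1.0000 Bond=-26.8300
(1,0): Delta=1.0000 Bond=-26.8300
(1,1): Delta=1.0000 Bond=-26.8300
V0=3.1700

No-arbitrage ⇒ martingale measure with p* = (R−d)/(u−d) = 0.5882.
Terminal payoffs: V(2,0)=-2.5300, V(2,1)=2.0600, V(2,2)=7.5170
Node (1,0) S=27.0000: V=(p*·2.0600+(1−p*)·-2.5300)/1=0.1700; Δ=(2.0600−-2.5300)/(28.8900−24.3000)=1.0000; B=V−Δ·S=-26.8300
Node (1,1) S=32.1000: V=(p*·7.5170+(1−p*)·2.0600)/1=5.2700; Δ=(7.5170−2.0600)/(34.3470−28.8900)=1.0000; B=V−Δ·S=-26.8300
Node (0,0) S=30.0000: V=(p*·5.2700+(1−p*)·0.1700)/1=3.1700; Δ=(5.2700−0.1700)/(32.1000−27.0000)=1.0000; B=V−Δ·S=-26.8300
Root portfolio cost Δ·30+B reproduces V0=3.1700.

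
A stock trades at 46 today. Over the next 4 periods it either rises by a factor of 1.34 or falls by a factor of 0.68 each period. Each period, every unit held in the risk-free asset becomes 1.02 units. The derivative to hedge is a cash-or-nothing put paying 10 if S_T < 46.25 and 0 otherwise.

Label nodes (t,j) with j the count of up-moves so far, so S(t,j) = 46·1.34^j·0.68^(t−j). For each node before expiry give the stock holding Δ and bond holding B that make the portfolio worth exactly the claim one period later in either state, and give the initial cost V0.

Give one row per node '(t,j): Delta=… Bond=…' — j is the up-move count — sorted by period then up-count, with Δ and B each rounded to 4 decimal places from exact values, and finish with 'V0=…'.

No-arbitrage ⇒ martingale measure with p* = (R−d)/(u−d) = 0.5152.
Terminal payoffs: V(4,0)=10.0000, V(4,1)=10.0000, V(4,2)=10.0000, V(4,3)=0.0000, V(4,4)=0.0000
  t=3,j=0: stock 14.4639 → up 19.3816 (V=10.0000), down 9.8354 (V=10.0000). Price 9.8039; hedge Δ=0.0000, bond B=9.8039.
  t=3,j=1: stock 28.5023 → up 38.1931 (V=10.0000), down 19.3816 (V=10.0000). Price 9.8039; hedge Δ=0.0000, bond B=9.8039.
  t=3,j=2: stock 56.1664 → up 75.2629 (V=0.0000), down 38.1931 (V=10.0000). Price 4.7534; hedge Δ=-0.2698, bond B=19.9049.
  t=3,j=3: stock 110.6808 → up 148.3123 (V=0.0000), down 75.2629 (V=0.0000). Price 0.0000; hedge Δ=0.0000, bond B=0.0000.
  t=2,j=0: stock 21.2704 → up 28.5023 (V=9.8039), down 14.4639 (V=9.8039). Price 9.6117; hedge Δ=0.0000, bond B=9.6117.
  t=2,j=1: stock 41.9152 → up 56.1664 (V=4.7534), down 28.5023 (V=9.8039). Price 7.0609; hedge Δ=-0.1826, bond B=14.7132.
  t=2,j=2: stock 82.5976 → up 110.6808 (V=0.0000), down 56.1664 (V=4.7534). Price 2.2595; hedge Δ=-0.0872, bond B=9.4616.
  t=1,j=0: stock 31.2800 → up 41.9152 (V=7.0609), down 21.2704 (V=9.6117). Price 8.1350; hedge Δ=-0.1236, bond B=11.9997.
  t=1,j=1: stock 61.6400 → up 82.5976 (V=2.2595), down 41.9152 (V=7.0609). Price 4.4975; hedge Δ=-0.1180, bond B=11.7724.
  t=0,j=0: stock 46.0000 → up 61.6400 (V=4.4975), down 31.2800 (V=8.1350). Price 6.1384; hedge Δ=-0.1198, bond B=11.6496.
The time-0 hedge costs 6.1384, which is the no-arbitrage price.

(0,0): Delta=-0.1198 Bond=11.6496
(1,0): Delta=-0.1236 Bond=11.9997
(1,1): Delta=-0.1180 Bond=11.7724
(2,0): Delta=0.0000 Bond=9.6117
(2,1): Delta=-0.1826 Bond=14.7132
(2,2): Delta=-0.0872 Bond=9.4616
(3,0): Delta=0.0000 Bond=9.8039
(3,1): Delta=0.0000 Bond=9.8039
(3,2): Delta=-0.2698 Bond=19.9049
(3,3): Delta=0.0000 Bond=0.0000
V0=6.1384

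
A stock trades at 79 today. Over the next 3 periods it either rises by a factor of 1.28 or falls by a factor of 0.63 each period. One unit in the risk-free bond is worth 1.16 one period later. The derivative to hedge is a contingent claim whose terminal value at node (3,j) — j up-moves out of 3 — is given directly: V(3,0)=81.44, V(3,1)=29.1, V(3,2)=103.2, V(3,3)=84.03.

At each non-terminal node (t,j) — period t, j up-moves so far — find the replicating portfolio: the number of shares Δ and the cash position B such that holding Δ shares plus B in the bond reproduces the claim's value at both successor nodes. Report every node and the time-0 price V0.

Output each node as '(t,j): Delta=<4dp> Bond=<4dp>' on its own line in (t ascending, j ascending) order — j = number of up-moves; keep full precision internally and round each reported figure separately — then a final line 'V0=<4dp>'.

No-arbitrage ⇒ martingale measure with p* = (R−d)/(u−d) = 0.8154.
Payoff layer (t=3): V(3,0)=81.4400, V(3,1)=29.1000, V(3,2)=103.2000, V(3,3)=84.0300
  t=2,j=0: stock 31.3551 → up 40.1345 (V=29.1000), down 19.7537 (V=81.4400). Price 33.4162; hedge Δ=-2.5681, bond B=113.9393.
  t=2,j=1: stock 63.7056 → up 81.5432 (V=103.2000), down 40.1345 (V=29.1000). Price 77.1724; hedge Δ=1.7895, bond B=-36.8276.
  t=2,j=2: stock 129.4336 → up 165.6750 (V=84.0300), down 81.5432 (V=103.2000). Price 75.4906; hedge Δ=-0.2279, bond B=104.9829.
  t=1,j=0: stock 49.7700 → up 63.7056 (V=77.1724), down 31.3551 (V=33.4162). Price 59.5641; hedge Δ=1.3526, bond B=-7.7532.
  t=1,j=1: stock 101.1200 → up 129.4336 (V=75.4906), down 63.7056 (V=77.1724). Price 65.3458; hedge Δ=-0.0256, bond B=67.9332.
  t=0,j=0: stock 79.0000 → up 101.1200 (V=65.3458), down 49.7700 (V=59.5641). Price 55.4124; hedge Δ=0.1126, bond B=46.5175.
Self-financing check: at every node Δ·S+B equals the discounted successor values.

(0,0): Delta=0.1126 Bond=46.5175
(1,0): Delta=1.3526 Bond=-7.7532
(1,1): Delta=-0.0256 Bond=67.9332
(2,0): Delta=-2.5681 Bond=113.9393
(2,1): Delta=1.7895 Bond=-36.8276
(2,2): Delta=-0.2279 Bond=104.9829
V0=55.4124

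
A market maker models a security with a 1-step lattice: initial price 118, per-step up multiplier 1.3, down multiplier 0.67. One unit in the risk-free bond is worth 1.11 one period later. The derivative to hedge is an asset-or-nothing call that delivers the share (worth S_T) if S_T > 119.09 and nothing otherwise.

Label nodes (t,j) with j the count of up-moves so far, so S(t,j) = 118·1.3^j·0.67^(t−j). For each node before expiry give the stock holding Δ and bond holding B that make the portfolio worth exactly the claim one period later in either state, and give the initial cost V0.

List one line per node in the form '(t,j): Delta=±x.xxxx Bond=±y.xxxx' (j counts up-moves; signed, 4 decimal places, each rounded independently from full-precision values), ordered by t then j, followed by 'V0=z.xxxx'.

Under the risk-neutral measure, an up-move has probability p* = (R−d)/(u−d) = 0.6984 and values discount at R = 1.11.
Terminal payoffs: V(1,0)=0.0000, V(1,1)=153.4000
Node (0,0) S=118.0000: V=(p*·153.4000+(1−p*)·0.0000)/1.11=96.5194; Δ=(153.4000−0.0000)/(153.4000−79.0600)=2.0635; B=V−Δ·S=-146.9727
Check: Δ(0,0)·S0 + B(0,0) = 96.5194 = V0.

(0,0): Delta=2.0635 Bond=-146.9727
V0=96.5194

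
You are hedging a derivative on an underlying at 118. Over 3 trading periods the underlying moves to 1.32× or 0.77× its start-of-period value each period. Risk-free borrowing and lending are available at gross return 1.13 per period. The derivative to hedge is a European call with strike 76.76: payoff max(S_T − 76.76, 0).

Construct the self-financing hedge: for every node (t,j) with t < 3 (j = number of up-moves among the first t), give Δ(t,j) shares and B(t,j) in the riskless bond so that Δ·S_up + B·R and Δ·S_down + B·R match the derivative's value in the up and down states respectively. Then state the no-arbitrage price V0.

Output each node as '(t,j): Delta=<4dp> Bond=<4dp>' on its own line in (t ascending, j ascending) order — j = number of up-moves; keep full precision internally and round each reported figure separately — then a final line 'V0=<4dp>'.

(0,0): Delta=0.9670 Bond=-48.6551
(1,0): Delta=0.8600 Bond=-45.2524
(1,1): Delta=1.0000 Bond=-60.1143
(2,0): Delta=0.4052 Bond=-19.3152
(2,1): Delta=1.0000 Bond=-67.9292
(2,2): Delta=1.0000 Bond=-67.9292
V0=65.4555

Since d<R<u, set p* = (R−d)/(u−d) = 0.6545; price each node as the discounted p*-expectation of its children.
Terminal payoffs: V(3,0)=0.0000, V(3,1)=15.5901, V(3,2)=81.5545, V(3,3)=194.6362
  t=2,j=0: stock 69.9622 → up 92.3501 (V=15.5901), down 53.8709 (V=0.0000). Price 9.0305; hedge Δ=0.4052, bond B=-19.3152.
  t=2,j=1: stock 119.9352 → up 158.3145 (V=81.5545), down 92.3501 (V=15.5901). Price 52.0060; hedge Δ=1.0000, bond B=-67.9292.
  t=2,j=2: stock 205.6032 → up 271.3962 (V=194.6362), down 158.3145 (V=81.5545). Price 137.6740; hedge Δ=1.0000, bond B=-67.9292.
  t=1,j=0: stock 90.8600 → up 119.9352 (V=52.0060), down 69.9622 (V=9.0305). Price 32.8849; hedge Δ=0.8600, bond B=-45.2524.
  t=1,j=1: stock 155.7600 → up 205.6032 (V=137.6740), down 119.9352 (V=52.0060). Price 95.6457; hedge Δ=1.0000, bond B=-60.1143.
  t=0,j=0: stock 118.0000 → up 155.7600 (V=95.6457), down 90.8600 (V=32.8849). Price 65.4555; hedge Δ=0.9670, bond B=-48.6551.
The time-0 hedge costs 65.4555, which is the no-arbitrage price.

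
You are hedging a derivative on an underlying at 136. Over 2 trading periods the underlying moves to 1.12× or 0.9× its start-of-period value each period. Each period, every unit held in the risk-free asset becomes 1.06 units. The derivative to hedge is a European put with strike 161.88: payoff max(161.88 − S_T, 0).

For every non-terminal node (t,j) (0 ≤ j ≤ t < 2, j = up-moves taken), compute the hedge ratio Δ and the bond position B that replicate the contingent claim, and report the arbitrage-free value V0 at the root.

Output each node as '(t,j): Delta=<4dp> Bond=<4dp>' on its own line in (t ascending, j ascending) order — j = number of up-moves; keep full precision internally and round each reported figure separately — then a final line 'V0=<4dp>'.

(0,0): Delta=-0.8001 Bond=120.9870
(1,0): Delta=-1.0000 Bond=152.7170
(1,1): Delta=-0.7398 Bond=119.0696
V0=12.1767

Since d<R<u, set p* = (R−d)/(u−d) = 0.7273; price each node as the discounted p*-expectation of its children.
Terminal values V(2,·): V(2,0)=51.7200, V(2,1)=24.7920, V(2,2)=0.0000
(1,0): S=122.4000. Δ = (V_up−V_dn)/(S_up−S_dn) = (24.7920−51.7200)/(137.0880−110.1600) = -1.0000. V = [p*·24.7920 + (1−p*)·51.7200]/1.06 = 30.3170. B = V − Δ·S = 152.7170.
(1,1): S=152.3200. Δ = (V_up−V_dn)/(S_up−S_dn) = (0.0000−24.7920)/(170.5984−137.0880) = -0.7398. V = [p*·0.0000 + (1−p*)·24.7920]/1.06 = 6.3787. B = V − Δ·S = 119.0696.
(0,0): S=136.0000. Δ = (V_up−V_dn)/(S_up−S_dn) = (6.3787−30.3170)/(152.3200−122.4000) = -0.8001. V = [p*·6.3787 + (1−p*)·30.3170]/1.06 = 12.1767. B = V − Δ·S = 120.9870.
Check: Δ(0,0)·S0 + B(0,0) = 12.1767 = V0.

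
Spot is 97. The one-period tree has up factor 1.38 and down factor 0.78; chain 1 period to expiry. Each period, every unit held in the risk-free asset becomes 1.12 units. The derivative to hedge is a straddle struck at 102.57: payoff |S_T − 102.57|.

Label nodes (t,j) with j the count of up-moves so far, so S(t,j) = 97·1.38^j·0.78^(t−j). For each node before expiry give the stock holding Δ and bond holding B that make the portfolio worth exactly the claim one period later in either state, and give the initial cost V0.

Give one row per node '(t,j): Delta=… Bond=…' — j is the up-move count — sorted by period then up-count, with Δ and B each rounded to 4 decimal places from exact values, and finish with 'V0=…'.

No-arbitrage ⇒ martingale measure with p* = (R−d)/(u−d) = 0.5667.
Payoff layer (t=1): V(1,0)=26.9100, V(1,1)=31.2900
  t=0,j=0: stock 97.0000 → up 133.8600 (V=31.2900), down 75.6600 (V=26.9100). Price 26.2429; hedge Δ=0.0753, bond B=18.9429.
The time-0 hedge costs 26.2429, which is the no-arbitrage price.

(0,0): Delta=0.0753 Bond=18.9429
V0=26.2429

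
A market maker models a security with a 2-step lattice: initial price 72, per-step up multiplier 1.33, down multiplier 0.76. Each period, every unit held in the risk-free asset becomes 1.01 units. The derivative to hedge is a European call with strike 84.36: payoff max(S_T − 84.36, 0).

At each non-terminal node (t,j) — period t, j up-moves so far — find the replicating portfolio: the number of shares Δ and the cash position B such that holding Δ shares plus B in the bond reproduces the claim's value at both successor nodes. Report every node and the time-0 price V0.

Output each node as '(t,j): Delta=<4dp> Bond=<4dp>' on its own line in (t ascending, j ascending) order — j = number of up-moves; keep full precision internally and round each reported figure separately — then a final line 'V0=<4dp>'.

(0,0): Delta=0.4550 Bond=-24.6512
(1,0): Delta=0.0000 Bond=0.0000
(1,1): Delta=0.7878 Bond=-56.7667
V0=8.1089

Since d<R<u, set p* = (R−d)/(u−d) = 0.4386; price each node as the discounted p*-expectation of its children.
At expiry t=2: V(2,0)=0.0000, V(2,1)=0.0000, V(2,2)=43.0008
Node (1,0) S=54.7200: V=(p*·0.0000+(1−p*)·0.0000)/1.01=0.0000; Δ=(0.0000−0.0000)/(72.7776−41.5872)=0.0000; B=V−Δ·S=0.0000
Node (1,1) S=95.7600: V=(p*·43.0008+(1−p*)·0.0000)/1.01=18.6733; Δ=(43.0008−0.0000)/(127.3608−72.7776)=0.7878; B=V−Δ·S=-56.7667
Node (0,0) S=72.0000: V=(p*·18.6733+(1−p*)·0.0000)/1.01=8.1089; Δ=(18.6733−0.0000)/(95.7600−54.7200)=0.4550; B=V−Δ·S=-24.6512
Root portfolio cost Δ·72+B reproduces V0=8.1089.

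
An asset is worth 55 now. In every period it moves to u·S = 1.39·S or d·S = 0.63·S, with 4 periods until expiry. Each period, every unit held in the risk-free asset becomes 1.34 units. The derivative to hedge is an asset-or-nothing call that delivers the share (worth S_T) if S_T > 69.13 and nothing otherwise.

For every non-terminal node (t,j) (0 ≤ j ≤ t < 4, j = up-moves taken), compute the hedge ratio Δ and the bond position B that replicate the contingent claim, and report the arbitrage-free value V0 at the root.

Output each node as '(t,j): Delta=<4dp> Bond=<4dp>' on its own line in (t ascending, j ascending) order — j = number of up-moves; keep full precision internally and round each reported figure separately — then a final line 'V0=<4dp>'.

(0,0): Delta=1.0694 Bond=-4.1212
(1,0): Delta=1.7176 Bond=-27.9801
(1,1): Delta=1.0487 Bond=-3.9409
(2,0): Delta=0.0000 Bond=0.0000
(2,1): Delta=1.7724 Bond=-40.1338
(2,2): Delta=1.0256 Bond=-2.8263
(3,0): Delta=0.0000 Bond=0.0000
(3,1): Delta=0.0000 Bond=0.0000
(3,2): Delta=1.8289 Bond=-57.5665
(3,3): Delta=1.0000 Bond=0.0000
V0=54.6972

No-arbitrage ⇒ martingale measure with p* = (R−d)/(u−d) = 0.9342.
Payoff layer (t=4): V(4,0)=0.0000, V(4,1)=0.0000, V(4,2)=0.0000, V(4,3)=93.0567, V(4,4)=205.3156
Node (3,0) S=13.7526: V=(p*·0.0000+(1−p*)·0.0000)/1.34=0.0000; Δ=(0.0000−0.0000)/(19.1161−8.6641)=0.0000; B=V−Δ·S=0.0000
Node (3,1) S=30.3430: V=(p*·0.0000+(1−p*)·0.0000)/1.34=0.0000; Δ=(0.0000−0.0000)/(42.1768−19.1161)=0.0000; B=V−Δ·S=0.0000
Node (3,2) S=66.9473: V=(p*·93.0567+(1−p*)·0.0000)/1.34=64.8765; Δ=(93.0567−0.0000)/(93.0567−42.1768)=1.8289; B=V−Δ·S=-57.5665
Node (3,3) S=147.7090: V=(p*·205.3156+(1−p*)·93.0567)/1.34=147.7090; Δ=(205.3156−93.0567)/(205.3156−93.0567)=1.0000; B=V−Δ·S=0.0000
Node (2,0) S=21.8295: V=(p*·0.0000+(1−p*)·0.0000)/1.34=0.0000; Δ=(0.0000−0.0000)/(30.3430−13.7526)=0.0000; B=V−Δ·S=0.0000
Node (2,1) S=48.1635: V=(p*·64.8765+(1−p*)·0.0000)/1.34=45.2301; Δ=(64.8765−0.0000)/(66.9473−30.3430)=1.7724; B=V−Δ·S=-40.1338
Node (2,2) S=106.2655: V=(p*·147.7090+(1−p*)·64.8765)/1.34=106.1638; Δ=(147.7090−64.8765)/(147.7090−66.9473)=1.0256; B=V−Δ·S=-2.8263
Node (1,0) S=34.6500: V=(p*·45.2301+(1−p*)·0.0000)/1.34=31.5332; Δ=(45.2301−0.0000)/(48.1635−21.8295)=1.7176; B=V−Δ·S=-27.9801
Node (1,1) S=76.4500: V=(p*·106.1638+(1−p*)·45.2301)/1.34=76.2351; Δ=(106.1638−45.2301)/(106.2655−48.1635)=1.0487; B=V−Δ·S=-3.9409
Node (0,0) S=55.0000: V=(p*·76.2351+(1−p*)·31.5332)/1.34=54.6972; Δ=(76.2351−31.5332)/(76.4500−34.6500)=1.0694; B=V−Δ·S=-4.1212
Each (Δ,B) replicates both successor values, so the strategy is self-financing and V0 is arbitrage-free.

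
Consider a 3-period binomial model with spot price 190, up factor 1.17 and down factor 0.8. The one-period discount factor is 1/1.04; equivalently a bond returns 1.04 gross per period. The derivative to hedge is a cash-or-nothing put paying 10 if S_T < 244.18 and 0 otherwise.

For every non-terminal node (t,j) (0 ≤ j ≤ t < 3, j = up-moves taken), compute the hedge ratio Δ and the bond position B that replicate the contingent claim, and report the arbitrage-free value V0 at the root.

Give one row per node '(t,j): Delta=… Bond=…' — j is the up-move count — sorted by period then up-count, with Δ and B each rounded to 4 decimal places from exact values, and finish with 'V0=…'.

Under the risk-neutral measure, an up-move has probability p* = (R−d)/(u−d) = 0.6486 and values discount at R = 1.04.
Payoff layer (t=3): V(3,0)=10.0000, V(3,1)=10.0000, V(3,2)=10.0000, V(3,3)=0.0000
Node (2,0) S=121.6000: V=(p*·10.0000+(1−p*)·10.0000)/1.04=9.6154; Δ=(10.0000−10.0000)/(142.2720−97.2800)=0.0000; B=V−Δ·S=9.6154
Node (2,1) S=177.8400: V=(p*·10.0000+(1−p*)·10.0000)/1.04=9.6154; Δ=(10.0000−10.0000)/(208.0728−142.2720)=0.0000; B=V−Δ·S=9.6154
Node (2,2) S=260.0910: V=(p*·0.0000+(1−p*)·10.0000)/1.04=3.3784; Δ=(0.0000−10.0000)/(304.3065−208.0728)=-0.1039; B=V−Δ·S=30.4054
Node (1,0) S=152.0000: V=(p*·9.6154+(1−p*)·9.6154)/1.04=9.2456; Δ=(9.6154−9.6154)/(177.8400−121.6000)=0.0000; B=V−Δ·S=9.2456
Node (1,1) S=222.3000: V=(p*·3.3784+(1−p*)·9.6154)/1.04=5.3555; Δ=(3.3784−9.6154)/(260.0910−177.8400)=-0.0758; B=V−Δ·S=22.2123
Node (0,0) S=190.0000: V=(p*·5.3555+(1−p*)·9.2456)/1.04=6.4638; Δ=(5.3555−9.2456)/(222.3000−152.0000)=-0.0553; B=V−Δ·S=16.9773
Each (Δ,B) replicates both successor values, so the strategy is self-financing and V0 is arbitrage-free.

(0,0): Delta=-0.0553 Bond=16.9773
(1,0): Delta=0.0000 Bond=9.2456
(1,1): Delta=-0.0758 Bond=22.2123
(2,0): Delta=0.0000 Bond=9.6154
(2,1): Delta=0.0000 Bond=9.6154
(2,2): Delta=-0.1039 Bond=30.4054
V0=6.4638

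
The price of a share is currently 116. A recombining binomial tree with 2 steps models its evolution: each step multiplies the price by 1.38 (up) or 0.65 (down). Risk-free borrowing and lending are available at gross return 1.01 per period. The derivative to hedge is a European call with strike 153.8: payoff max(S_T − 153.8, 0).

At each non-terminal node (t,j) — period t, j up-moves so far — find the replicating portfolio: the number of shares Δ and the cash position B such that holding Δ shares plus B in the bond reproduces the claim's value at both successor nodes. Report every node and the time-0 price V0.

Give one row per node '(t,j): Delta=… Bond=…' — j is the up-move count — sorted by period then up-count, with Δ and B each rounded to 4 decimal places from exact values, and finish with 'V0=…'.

(0,0): Delta=0.3870 Bond=-28.8880
(1,0): Delta=0.0000 Bond=0.0000
(1,1): Delta=0.5743 Bond=-59.1642
V0=15.9995

No-arbitrage ⇒ martingale measure with p* = (R−d)/(u−d) = 0.4932.
At expiry t=2: V(2,0)=0.0000, V(2,1)=0.0000, V(2,2)=67.1104
Node (1,0) S=75.4000: V=(p*·0.0000+(1−p*)·0.0000)/1.01=0.0000; Δ=(0.0000−0.0000)/(104.0520−49.0100)=0.0000; B=V−Δ·S=0.0000
Node (1,1) S=160.0800: V=(p*·67.1104+(1−p*)·0.0000)/1.01=32.7679; Δ=(67.1104−0.0000)/(220.9104−104.0520)=0.5743; B=V−Δ·S=-59.1642
Node (0,0) S=116.0000: V=(p*·32.7679+(1−p*)·0.0000)/1.01=15.9995; Δ=(32.7679−0.0000)/(160.0800−75.4000)=0.3870; B=V−Δ·S=-28.8880
Check: Δ(0,0)·S0 + B(0,0) = 15.9995 = V0.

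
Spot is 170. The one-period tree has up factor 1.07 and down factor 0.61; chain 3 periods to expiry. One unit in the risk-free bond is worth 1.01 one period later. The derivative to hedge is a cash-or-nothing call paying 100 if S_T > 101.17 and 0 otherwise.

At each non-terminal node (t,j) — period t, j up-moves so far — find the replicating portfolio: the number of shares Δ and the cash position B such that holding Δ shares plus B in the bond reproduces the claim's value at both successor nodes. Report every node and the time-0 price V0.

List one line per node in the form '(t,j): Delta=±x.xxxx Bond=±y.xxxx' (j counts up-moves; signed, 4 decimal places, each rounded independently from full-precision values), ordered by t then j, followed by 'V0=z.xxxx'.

(0,0): Delta=0.2844 Bond=44.1939
(1,0): Delta=1.8049 Bond=-113.0398
(1,1): Delta=0.1543 Bond=68.2872
(2,0): Delta=0.0000 Bond=0.0000
(2,1): Delta=1.9592 Bond=-131.2957
(2,2): Delta=0.0000 Bond=99.0099
V0=92.5359

Since d<R<u, set p* = (R−d)/(u−d) = 0.8696; price each node as the discounted p*-expectation of its children.
Terminal payoffs: V(3,0)=0.0000, V(3,1)=0.0000, V(3,2)=100.0000, V(3,3)=100.0000
(2,0): S=63.2570. Δ = (V_up−V_dn)/(S_up−S_dn) = (0.0000−0.0000)/(67.6850−38.5868) = 0.0000. V = [p*·0.0000 + (1−p*)·0.0000]/1.01 = 0.0000. B = V − Δ·S = 0.0000.
(2,1): S=110.9590. Δ = (V_up−V_dn)/(S_up−S_dn) = (100.0000−0.0000)/(118.7261−67.6850) = 1.9592. V = [p*·100.0000 + (1−p*)·0.0000]/1.01 = 86.0956. B = V − Δ·S = -131.2957.
(2,2): S=194.6330. Δ = (V_up−V_dn)/(S_up−S_dn) = (100.0000−100.0000)/(208.2573−118.7261) = 0.0000. V = [p*·100.0000 + (1−p*)·100.0000]/1.01 = 99.0099. B = V − Δ·S = 99.0099.
(1,0): S=103.7000. Δ = (V_up−V_dn)/(S_up−S_dn) = (86.0956−0.0000)/(110.9590−63.2570) = 1.8049. V = [p*·86.0956 + (1−p*)·0.0000]/1.01 = 74.1245. B = V − Δ·S = -113.0398.
(1,1): S=181.9000. Δ = (V_up−V_dn)/(S_up−S_dn) = (99.0099−86.0956)/(194.6330−110.9590) = 0.1543. V = [p*·99.0099 + (1−p*)·86.0956]/1.01 = 96.3618. B = V − Δ·S = 68.2872.
(0,0): S=170.0000. Δ = (V_up−V_dn)/(S_up−S_dn) = (96.3618−74.1245)/(181.9000−103.7000) = 0.2844. V = [p*·96.3618 + (1−p*)·74.1245]/1.01 = 92.5359. B = V − Δ·S = 44.1939.
Each (Δ,B) replicates both successor values, so the strategy is self-financing and V0 is arbitrage-free.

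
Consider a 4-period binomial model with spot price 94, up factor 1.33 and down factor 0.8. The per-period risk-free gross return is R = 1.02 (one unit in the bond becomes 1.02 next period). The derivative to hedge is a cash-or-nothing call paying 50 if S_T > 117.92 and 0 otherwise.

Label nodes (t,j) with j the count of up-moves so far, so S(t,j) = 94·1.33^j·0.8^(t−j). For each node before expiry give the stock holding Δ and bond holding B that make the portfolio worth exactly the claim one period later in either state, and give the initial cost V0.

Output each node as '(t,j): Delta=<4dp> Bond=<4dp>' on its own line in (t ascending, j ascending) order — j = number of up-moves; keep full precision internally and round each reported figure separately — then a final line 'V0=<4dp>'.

No-arbitrage ⇒ martingale measure with p* = (R−d)/(u−d) = 0.4151.
Payoff layer (t=4): V(4,0)=0.0000, V(4,1)=0.0000, V(4,2)=0.0000, V(4,3)=50.0000, V(4,4)=50.0000
  t=3,j=0: stock 48.1280 → up 64.0102 (V=0.0000), down 38.5024 (V=0.0000). Price 0.0000; hedge Δ=0.0000, bond B=0.0000.
  t=3,j=1: stock 80.0128 → up 106.4170 (V=0.0000), down 64.0102 (V=0.0000). Price 0.0000; hedge Δ=0.0000, bond B=0.0000.
  t=3,j=2: stock 133.0213 → up 176.9183 (V=50.0000), down 106.4170 (V=0.0000). Price 20.3478; hedge Δ=0.7092, bond B=-73.9919.
  t=3,j=3: stock 221.1479 → up 294.1267 (V=50.0000), down 176.9183 (V=50.0000). Price 49.0196; hedge Δ=0.0000, bond B=49.0196.
  t=2,j=0: stock 60.1600 → up 80.0128 (V=0.0000), down 48.1280 (V=0.0000). Price 0.0000; hedge Δ=0.0000, bond B=0.0000.
  t=2,j=1: stock 100.0160 → up 133.0213 (V=20.3478), down 80.0128 (V=0.0000). Price 8.2806; hedge Δ=0.3839, bond B=-30.1114.
  t=2,j=2: stock 166.2766 → up 221.1479 (V=49.0196), down 133.0213 (V=20.3478). Price 31.6169; hedge Δ=0.3253, bond B=-22.4809.
  t=1,j=0: stock 75.2000 → up 100.0160 (V=8.2806), down 60.1600 (V=0.0000). Price 3.3698; hedge Δ=0.2078, bond B=-12.2540.
  t=1,j=1: stock 125.0200 → up 166.2766 (V=31.6169), down 100.0160 (V=8.2806). Price 17.6151; hedge Δ=0.3522, bond B=-26.4157.
  t=0,j=0: stock 94.0000 → up 125.0200 (V=17.6151), down 75.2000 (V=3.3698). Price 9.1010; hedge Δ=0.2859, bond B=-17.7769.
Each (Δ,B) replicates both successor values, so the strategy is self-financing and V0 is arbitrage-free.

(0,0): Delta=0.2859 Bond=-17.7769
(1,0): Delta=0.2078 Bond=-12.2540
(1,1): Delta=0.3522 Bond=-26.4157
(2,0): Delta=0.0000 Bond=0.0000
(2,1): Delta=0.3839 Bond=-30.1114
(2,2): Delta=0.3253 Bond=-22.4809
(3,0): Delta=0.0000 Bond=0.0000
(3,1): Delta=0.0000 Bond=0.0000
(3,2): Delta=0.7092 Bond=-73.9919
(3,3): Delta=0.0000 Bond=49.0196
V0=9.1010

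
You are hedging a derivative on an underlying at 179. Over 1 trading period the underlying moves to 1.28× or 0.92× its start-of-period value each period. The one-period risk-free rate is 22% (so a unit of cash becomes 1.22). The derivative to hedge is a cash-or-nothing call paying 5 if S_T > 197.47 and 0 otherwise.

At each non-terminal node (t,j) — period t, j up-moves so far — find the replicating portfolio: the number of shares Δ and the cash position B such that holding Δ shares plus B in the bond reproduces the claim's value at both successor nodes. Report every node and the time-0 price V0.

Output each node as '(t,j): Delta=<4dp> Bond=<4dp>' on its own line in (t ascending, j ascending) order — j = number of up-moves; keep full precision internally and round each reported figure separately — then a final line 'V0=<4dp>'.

Risk-neutral probability p* = (R−d)/(u−d) = (1.22−0.92)/(1.28−0.92) = 0.8333.
Terminal payoffs: V(1,0)=0.0000, V(1,1)=5.0000
(0,0): S=179.0000. Δ = (V_up−V_dn)/(S_up−S_dn) = (5.0000−0.0000)/(229.1200−164.6800) = 0.0776. V = [p*·5.0000 + (1−p*)·0.0000]/1.22 = 3.4153. B = V − Δ·S = -10.4736.
Root portfolio cost Δ·179+B reproduces V0=3.4153.

(0,0): Delta=0.0776 Bond=-10.4736
V0=3.4153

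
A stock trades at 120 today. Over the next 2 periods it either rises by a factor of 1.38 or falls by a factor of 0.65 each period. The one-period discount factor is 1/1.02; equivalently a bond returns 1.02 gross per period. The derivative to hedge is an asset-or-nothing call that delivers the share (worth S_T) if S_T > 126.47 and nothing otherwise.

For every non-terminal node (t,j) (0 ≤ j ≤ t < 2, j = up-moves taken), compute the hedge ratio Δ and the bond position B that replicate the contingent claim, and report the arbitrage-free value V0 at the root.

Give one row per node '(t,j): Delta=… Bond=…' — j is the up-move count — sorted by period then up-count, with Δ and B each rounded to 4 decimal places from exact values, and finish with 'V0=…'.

Under the risk-neutral measure, an up-move has probability p* = (R−d)/(u−d) = 0.5068 and values discount at R = 1.02.
Terminal values V(2,·): V(2,0)=0.0000, V(2,1)=0.0000, V(2,2)=228.5280
(1,0): S=78.0000. Δ = (V_up−V_dn)/(S_up−S_dn) = (0.0000−0.0000)/(107.6400−50.7000) = 0.0000. V = [p*·0.0000 + (1−p*)·0.0000]/1.02 = 0.0000. B = V − Δ·S = 0.0000.
(1,1): S=165.6000. Δ = (V_up−V_dn)/(S_up−S_dn) = (228.5280−0.0000)/(228.5280−107.6400) = 1.8904. V = [p*·228.5280 + (1−p*)·0.0000]/1.02 = 113.5581. B = V − Δ·S = -199.4940.
(0,0): S=120.0000. Δ = (V_up−V_dn)/(S_up−S_dn) = (113.5581−0.0000)/(165.6000−78.0000) = 1.2963. V = [p*·113.5581 + (1−p*)·0.0000]/1.02 = 56.4283. B = V − Δ·S = -99.1308.
The time-0 hedge costs 56.4283, which is the no-arbitrage price.

(0,0): Delta=1.2963 Bond=-99.1308
(1,0): Delta=0.0000 Bond=0.0000
(1,1): Delta=1.8904 Bond=-199.4940
V0=56.4283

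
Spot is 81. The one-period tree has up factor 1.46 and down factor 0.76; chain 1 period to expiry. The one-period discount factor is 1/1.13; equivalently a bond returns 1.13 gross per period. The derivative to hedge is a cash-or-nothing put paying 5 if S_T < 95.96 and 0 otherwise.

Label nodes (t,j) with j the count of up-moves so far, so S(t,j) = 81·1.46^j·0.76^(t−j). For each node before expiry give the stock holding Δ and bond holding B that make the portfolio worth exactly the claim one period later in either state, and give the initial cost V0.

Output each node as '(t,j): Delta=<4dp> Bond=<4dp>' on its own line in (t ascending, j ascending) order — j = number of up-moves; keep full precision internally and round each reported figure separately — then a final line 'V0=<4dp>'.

(0,0): Delta=-0.0882 Bond=9.2288
V0=2.0860

Since d<R<u, set p* = (R−d)/(u−d) = 0.5286; price each node as the discounted p*-expectation of its children.
Payoff layer (t=1): V(1,0)=5.0000, V(1,1)=0.0000
Node (0,0) S=81.0000: V=(p*·0.0000+(1−p*)·5.0000)/1.13=2.0860; Δ=(0.0000−5.0000)/(118.2600−61.5600)=-0.0882; B=V−Δ·S=9.2288
The time-0 hedge costs 2.0860, which is the no-arbitrage price.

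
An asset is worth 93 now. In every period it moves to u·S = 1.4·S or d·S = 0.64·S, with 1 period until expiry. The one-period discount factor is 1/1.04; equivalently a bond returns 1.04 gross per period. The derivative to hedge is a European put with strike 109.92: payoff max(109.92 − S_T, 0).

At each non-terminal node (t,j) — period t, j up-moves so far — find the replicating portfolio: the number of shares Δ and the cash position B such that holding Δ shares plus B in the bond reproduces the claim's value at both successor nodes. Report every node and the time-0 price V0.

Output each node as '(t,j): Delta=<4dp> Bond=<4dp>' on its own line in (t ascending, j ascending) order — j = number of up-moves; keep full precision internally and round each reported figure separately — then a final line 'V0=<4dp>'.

Since d<R<u, set p* = (R−d)/(u−d) = 0.5263; price each node as the discounted p*-expectation of its children.
At expiry t=1: V(1,0)=50.4000, V(1,1)=0.0000
  t=0,j=0: stock 93.0000 → up 130.2000 (V=0.0000), down 59.5200 (V=50.4000). Price 22.9555; hedge Δ=-0.7131, bond B=89.2713.
The time-0 hedge costs 22.9555, which is the no-arbitrage price.

(0,0): Delta=-0.7131 Bond=89.2713
V0=22.9555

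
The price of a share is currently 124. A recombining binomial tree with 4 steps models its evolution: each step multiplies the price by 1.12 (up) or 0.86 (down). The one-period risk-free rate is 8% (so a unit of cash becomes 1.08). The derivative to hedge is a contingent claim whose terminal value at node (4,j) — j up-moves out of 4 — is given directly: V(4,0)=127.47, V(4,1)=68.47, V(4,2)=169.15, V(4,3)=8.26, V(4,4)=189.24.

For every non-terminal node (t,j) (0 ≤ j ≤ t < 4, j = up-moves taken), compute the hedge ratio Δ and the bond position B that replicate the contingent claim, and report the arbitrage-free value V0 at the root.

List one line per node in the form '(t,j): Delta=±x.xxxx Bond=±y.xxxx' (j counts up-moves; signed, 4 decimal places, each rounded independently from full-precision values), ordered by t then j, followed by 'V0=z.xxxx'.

Since d<R<u, set p* = (R−d)/(u−d) = 0.8462; price each node as the discounted p*-expectation of its children.
Terminal payoffs: V(4,0)=127.4700, V(4,1)=68.4700, V(4,2)=169.1500, V(4,3)=8.2600, V(4,4)=189.2400
Node (3,0) S=78.8709: V=(p*·68.4700+(1−p*)·127.4700)/1.08=71.8027; Δ=(68.4700−127.4700)/(88.3355−67.8290)=-2.8771; B=V−Δ·S=298.7258
Node (3,1) S=102.7156: V=(p*·169.1500+(1−p*)·68.4700)/1.08=142.2785; Δ=(169.1500−68.4700)/(115.0415−88.3355)=3.7699; B=V−Δ·S=-244.9523
Node (3,2) S=133.7692: V=(p*·8.2600+(1−p*)·169.1500)/1.08=30.5670; Δ=(8.2600−169.1500)/(149.8215−115.0415)=-4.6259; B=V−Δ·S=649.3746
Node (3,3) S=174.2111: V=(p*·189.2400+(1−p*)·8.2600)/1.08=149.4416; Δ=(189.2400−8.2600)/(195.1164−149.8215)=3.9956; B=V−Δ·S=-546.6353
Node (2,0) S=91.7104: V=(p*·142.2785+(1−p*)·71.8027)/1.08=121.7001; Δ=(142.2785−71.8027)/(102.7156−78.8709)=2.9556; B=V−Δ·S=-149.3606
Node (2,1) S=119.4368: V=(p*·30.5670+(1−p*)·142.2785)/1.08=44.2161; Δ=(30.5670−142.2785)/(133.7692−102.7156)=-3.5974; B=V−Δ·S=473.8758
Node (2,2) S=155.5456: V=(p*·149.4416+(1−p*)·30.5670)/1.08=121.4381; Δ=(149.4416−30.5670)/(174.2111−133.7692)=2.9394; B=V−Δ·S=-335.7720
Node (1,0) S=106.6400: V=(p*·44.2161+(1−p*)·121.7001)/1.08=51.9784; Δ=(44.2161−121.7001)/(119.4368−91.7104)=-2.7946; B=V−Δ·S=349.9938
Node (1,1) S=138.8800: V=(p*·121.4381+(1−p*)·44.2161)/1.08=101.4424; Δ=(121.4381−44.2161)/(155.5456−119.4368)=2.1386; B=V−Δ·S=-195.5656
Node (0,0) S=124.0000: V=(p*·101.4424+(1−p*)·51.9784)/1.08=86.8820; Δ=(101.4424−51.9784)/(138.8800−106.6400)=1.5342; B=V−Δ·S=-103.3642
Root portfolio cost Δ·124+B reproduces V0=86.8820.

(0,0): Delta=1.5342 Bond=-103.3642
(1,0): Delta=-2.7946 Bond=349.9938
(1,1): Delta=2.1386 Bond=-195.5656
(2,0): Delta=2.9556 Bond=-149.3606
(2,1): Delta=-3.5974 Bond=473.8758
(2,2): Delta=2.9394 Bond=-335.7720
(3,0): Delta=-2.8771 Bond=298.7258
(3,1): Delta=3.7699 Bond=-244.9523
(3,2): Delta=-4.6259 Bond=649.3746
(3,3): Delta=3.9956 Bond=-546.6353
V0=86.8820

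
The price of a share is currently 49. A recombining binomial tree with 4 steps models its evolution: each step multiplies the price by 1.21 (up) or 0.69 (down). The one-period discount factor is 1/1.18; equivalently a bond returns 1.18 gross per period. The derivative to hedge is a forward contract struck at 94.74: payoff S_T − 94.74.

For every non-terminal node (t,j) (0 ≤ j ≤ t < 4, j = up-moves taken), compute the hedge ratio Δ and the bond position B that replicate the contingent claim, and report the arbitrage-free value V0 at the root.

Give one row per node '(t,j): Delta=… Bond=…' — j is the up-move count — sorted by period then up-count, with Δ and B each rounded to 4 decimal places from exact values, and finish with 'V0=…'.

The replicating-portfolio and risk-neutral prices coincide; use p* = (1.18−0.69)/(1.21−0.69) = 0.9423 for the latter.
Payoff layer (t=4): V(4,0)=-83.6331, V(4,1)=-75.2627, V(4,2)=-60.5842, V(4,3)=-34.8435, V(4,4)=10.2959
(3,0): S=16.0969. Δ = (V_up−V_dn)/(S_up−S_dn) = (-75.2627−-83.6331)/(19.4773−11.1069) = 1.0000. V = [p*·-75.2627 + (1−p*)·-83.6331]/1.18 = -64.1912. B = V − Δ·S = -80.2881.
(3,1): S=28.2280. Δ = (V_up−V_dn)/(S_up−S_dn) = (-60.5842−-75.2627)/(34.1558−19.4773) = 1.0000. V = [p*·-60.5842 + (1−p*)·-75.2627]/1.18 = -52.0602. B = V − Δ·S = -80.2881.
(3,2): S=49.5012. Δ = (V_up−V_dn)/(S_up−S_dn) = (-34.8435−-60.5842)/(59.8965−34.1558) = 1.0000. V = [p*·-34.8435 + (1−p*)·-60.5842]/1.18 = -30.7869. B = V − Δ·S = -80.2881.
(3,3): S=86.8065. Δ = (V_up−V_dn)/(S_up−S_dn) = (10.2959−-34.8435)/(105.0359−59.8965) = 1.0000. V = [p*·10.2959 + (1−p*)·-34.8435]/1.18 = 6.5184. B = V − Δ·S = -80.2881.
(2,0): S=23.3289. Δ = (V_up−V_dn)/(S_up−S_dn) = (-52.0602−-64.1912)/(28.2280−16.0969) = 1.0000. V = [p*·-52.0602 + (1−p*)·-64.1912]/1.18 = -44.7119. B = V − Δ·S = -68.0408.
(2,1): S=40.9101. Δ = (V_up−V_dn)/(S_up−S_dn) = (-30.7869−-52.0602)/(49.5012−28.2280) = 1.0000. V = [p*·-30.7869 + (1−p*)·-52.0602]/1.18 = -27.1307. B = V − Δ·S = -68.0408.
(2,2): S=71.7409. Δ = (V_up−V_dn)/(S_up−S_dn) = (6.5184−-30.7869)/(86.8065−49.5012) = 1.0000. V = [p*·6.5184 + (1−p*)·-30.7869]/1.18 = 3.7001. B = V − Δ·S = -68.0408.
(1,0): S=33.8100. Δ = (V_up−V_dn)/(S_up−S_dn) = (-27.1307−-44.7119)/(40.9101−23.3289) = 1.0000. V = [p*·-27.1307 + (1−p*)·-44.7119]/1.18 = -23.8517. B = V − Δ·S = -57.6617.
(1,1): S=59.2900. Δ = (V_up−V_dn)/(S_up−S_dn) = (3.7001−-27.1307)/(71.7409−40.9101) = 1.0000. V = [p*·3.7001 + (1−p*)·-27.1307]/1.18 = 1.6283. B = V − Δ·S = -57.6617.
(0,0): S=49.0000. Δ = (V_up−V_dn)/(S_up−S_dn) = (1.6283−-23.8517)/(59.2900−33.8100) = 1.0000. V = [p*·1.6283 + (1−p*)·-23.8517]/1.18 = 0.1342. B = V − Δ·S = -48.8658.
Self-financing check: at every node Δ·S+B equals the discounted successor values.

(0,0): Delta=1.0000 Bond=-48.8658
(1,0): Delta=1.0000 Bond=-57.6617
(1,1): Delta=1.0000 Bond=-57.6617
(2,0): Delta=1.0000 Bond=-68.0408
(2,1): Delta=1.0000 Bond=-68.0408
(2,2): Delta=1.0000 Bond=-68.0408
(3,0): Delta=1.0000 Bond=-80.2881
(3,1): Delta=1.0000 Bond=-80.2881
(3,2): Delta=1.0000 Bond=-80.2881
(3,3): Delta=1.0000 Bond=-80.2881
V0=0.1342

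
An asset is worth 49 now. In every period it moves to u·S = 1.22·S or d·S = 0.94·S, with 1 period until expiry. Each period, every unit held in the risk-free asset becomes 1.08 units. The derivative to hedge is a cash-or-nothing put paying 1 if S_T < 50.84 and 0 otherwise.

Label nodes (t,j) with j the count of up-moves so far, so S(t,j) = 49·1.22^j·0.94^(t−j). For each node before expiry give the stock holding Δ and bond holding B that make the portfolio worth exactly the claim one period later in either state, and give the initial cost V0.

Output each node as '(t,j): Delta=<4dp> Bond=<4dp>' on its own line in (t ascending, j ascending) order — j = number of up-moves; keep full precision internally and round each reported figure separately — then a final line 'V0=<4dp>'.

Since d<R<u, set p* = (R−d)/(u−d) = 0.5000; price each node as the discounted p*-expectation of its children.
At expiry t=1: V(1,0)=1.0000, V(1,1)=0.0000
Node (0,0) S=49.0000: V=(p*·0.0000+(1−p*)·1.0000)/1.08=0.4630; Δ=(0.0000−1.0000)/(59.7800−46.0600)=-0.0729; B=V−Δ·S=4.0344
Self-financing check: at every node Δ·S+B equals the discounted successor values.

(0,0): Delta=-0.0729 Bond=4.0344
V0=0.4630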